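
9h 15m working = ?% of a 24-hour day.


Time: 555 minutes
Day: 1440 minutes
Percentage = (555/1440) × 100 ≈ 38.5%

38.5%


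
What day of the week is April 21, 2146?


Thursday

Zeller's congruence:
q=21, m=4, k=46, j=21
h = (21 + ⌊13×5/5⌋ + 46 + ⌊46/4⌋ + ⌊21/4⌋ - 2×21) mod 7
= (21 + 13 + 46 + 11 + 5 - 42) mod 7
= 54 mod 7 = 5
h=5 → Thursday


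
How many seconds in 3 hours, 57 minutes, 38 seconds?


14258 seconds

Hours: 3 × 3600 = 10800
Minutes: 57 × 60 = 3420
Seconds: 38
Total = 10800 + 3420 + 38 = 14258


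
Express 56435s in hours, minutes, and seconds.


15h 40m 35s

Hours: 56435 ÷ 3600 = 15 remainder 2435
Minutes: 2435 ÷ 60 = 40 remainder 35
Seconds: 35


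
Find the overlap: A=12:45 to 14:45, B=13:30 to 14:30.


Meeting A: 765-885 (in minutes from midnight)
Meeting B: 810-870
Overlap start = max(765, 810) = 810
Overlap end = min(885, 870) = 870
Overlap = max(0, 870 - 810) = 60 min

60 minutes


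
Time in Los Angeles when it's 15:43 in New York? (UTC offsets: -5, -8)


Time difference = UTC-8 - UTC-5 = -3 hours
New hour = (15 -3) mod 24
= 12 mod 24 = 12
Minutes unchanged → 12:43

12:43


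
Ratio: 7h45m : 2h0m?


31:8 (3.88)

Duration 1: 465 minutes
Duration 2: 120 minutes
Ratio = 465:120
GCD = 15
Simplified = 31:8
As a decimal: 31/8 ≈ 3.88


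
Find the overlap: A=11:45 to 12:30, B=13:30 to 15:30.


0 minutes

Meeting A: 705-750 (in minutes from midnight)
Meeting B: 810-930
Overlap start = max(705, 810) = 810
Overlap end = min(750, 930) = 750
Overlap = max(0, 750 - 810) = 0 min


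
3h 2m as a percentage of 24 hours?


0.1264 (12.64%)

Total minutes: 3×60 + 2 = 182
Day = 24×60 = 1440 minutes
Fraction = 182/1440 ≈ 0.1264
As a percentage: 182/1440 × 100 ≈ 12.64%


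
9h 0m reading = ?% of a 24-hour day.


Time: 540 minutes
Day: 1440 minutes
Percentage = (540/1440) × 100 = 37.5%

37.5%


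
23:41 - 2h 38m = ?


Start: 1421 minutes from midnight
Subtract: 158 minutes
Remaining: 1421 - 158 = 1263
Hours: 21, Minutes: 3

21:03


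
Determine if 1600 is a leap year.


Yes

Rules: divisible by 4 AND (not by 100 OR by 400)
1600 ÷ 4 = 400 exactly → divisible by 4
1600 ÷ 100 = 16 exactly → divisible by 100
1600 ÷ 400 = 4 exactly → divisible by 400
Divisible by 400 → leap year


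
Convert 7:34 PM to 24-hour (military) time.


Input: 7:34 PM
PM: 7 + 12 = 19

19:34


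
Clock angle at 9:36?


72.0°

Hour hand = 9×30 + 36×0.5 = 288.0°
Minute hand = 36×6 = 216°
Difference = |288.0 - 216| = 72.0°


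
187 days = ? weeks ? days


Weeks: 187 ÷ 7 = 26 remainder 5

26 weeks 5 days


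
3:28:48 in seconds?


Hours: 3 × 3600 = 10800
Minutes: 28 × 60 = 1680
Seconds: 48
Total = 10800 + 1680 + 48 = 12528

12528 seconds


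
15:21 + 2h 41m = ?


Start: 921 minutes from midnight
Add: 161 minutes
Total: 1082 minutes
Hours: 1082 ÷ 60 = 18 remainder 2

18:02


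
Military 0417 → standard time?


4:17 AM

Hour: 4
4 < 12 → AM


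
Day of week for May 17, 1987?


Zeller's congruence:
q=17, m=5, k=87, j=19
h = (17 + ⌊13×6/5⌋ + 87 + ⌊87/4⌋ + ⌊19/4⌋ - 2×19) mod 7
= (17 + 15 + 87 + 21 + 4 - 38) mod 7
= 106 mod 7 = 1
h=1 → Sunday

Sunday


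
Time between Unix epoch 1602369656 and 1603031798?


Difference = 1603031798 - 1602369656 = 662142 seconds
In hours: 662142 / 3600 ≈ 183.9
In days: 662142 / 86400 ≈ 7.66

662142 seconds (183.9 hours / 7.66 days)


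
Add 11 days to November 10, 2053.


November 21, 2053

Start: November 10, 2053
Add 11 days
November 10 + 11 = November 21, 2053


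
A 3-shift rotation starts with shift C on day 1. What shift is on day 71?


Shift A

Shifts: A, B, C
Start: C (index 2)
Day 71: (2 + 71 - 1) mod 3
= 72 mod 3
= 0
Index 0 → shift A


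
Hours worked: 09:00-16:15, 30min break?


Total time = (16×60+15) - (9×60+0)
= 975 - 540 = 435 min
Minus break: 435 - 30 = 405 min
= 6h 45m

6h 45m (405 minutes)


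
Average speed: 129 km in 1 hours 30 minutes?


Distance: 129 km
Time: 1h 30m = 90 min = 90/60 = 3/2 hours
Speed = 129 ÷ (3/2) = 129 × 2 / 3 = 258/3 = 86.0 km/h

86.0 km/h


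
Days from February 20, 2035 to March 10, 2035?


18 days

From February 20, 2035 to March 10, 2035
Rest of February 2035: 28 - 20 = 8
Days into March 2035: 10
Total = 8 + 10 = 18 days


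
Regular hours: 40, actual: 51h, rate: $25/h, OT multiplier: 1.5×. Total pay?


Regular: 40h × $25 = $1000.00
Overtime: 51 - 40 = 11h
OT pay: 11h × $25 × 1.5 = $412.50
Total = $1000.00 + $412.50 = $1412.50

$1412.50


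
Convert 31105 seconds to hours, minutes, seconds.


8h 38m 25s

Hours: 31105 ÷ 3600 = 8 remainder 2305
Minutes: 2305 ÷ 60 = 38 remainder 25
Seconds: 25


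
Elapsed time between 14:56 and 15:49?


End time in minutes: 15×60 + 49 = 949
Start time in minutes: 14×60 + 56 = 896
Difference = 949 - 896 = 53 minutes
= 0 hours 53 minutes

0h 53m


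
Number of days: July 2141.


31 days

Month: July (month 7)
July has 31 days


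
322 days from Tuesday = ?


Tuesday

Start: Tuesday (index 1)
(1 + 322) mod 7
= 323 mod 7
= 1
Index 1 → Tuesday


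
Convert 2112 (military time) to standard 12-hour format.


Hour: 21
21 - 12 = 9 → PM

9:12 PM


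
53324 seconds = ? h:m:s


14h 48m 44s

Hours: 53324 ÷ 3600 = 14 remainder 2924
Minutes: 2924 ÷ 60 = 48 remainder 44
Seconds: 44


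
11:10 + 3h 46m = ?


14:56

Start: 670 minutes from midnight
Add: 226 minutes
Total: 896 minutes
Hours: 896 ÷ 60 = 14 remainder 56


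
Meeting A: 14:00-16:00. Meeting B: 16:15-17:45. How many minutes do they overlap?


0 minutes

Meeting A: 840-960 (in minutes from midnight)
Meeting B: 975-1065
Overlap start = max(840, 975) = 975
Overlap end = min(960, 1065) = 960
Overlap = max(0, 960 - 975) = 0 min


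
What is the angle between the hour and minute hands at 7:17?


116.5°

Hour hand = 7×30 + 17×0.5 = 218.5°
Minute hand = 17×6 = 102°
Difference = |218.5 - 102| = 116.5°


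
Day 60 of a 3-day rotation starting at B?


Shifts: A, B, C
Start: B (index 1)
Day 60: (1 + 60 - 1) mod 3
= 60 mod 3
= 0
Index 0 → shift A

Shift A


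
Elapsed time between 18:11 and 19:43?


1h 32m

End time in minutes: 19×60 + 43 = 1183
Start time in minutes: 18×60 + 11 = 1091
Difference = 1183 - 1091 = 92 minutes
= 1 hours 32 minutes


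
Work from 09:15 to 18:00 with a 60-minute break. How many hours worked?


7h 45m (465 minutes)

Total time = (18×60+0) - (9×60+15)
= 1080 - 555 = 525 min
Minus break: 525 - 60 = 465 min
= 7h 45m


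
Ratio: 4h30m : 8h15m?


6:11 (0.55)

Duration 1: 270 minutes
Duration 2: 495 minutes
Ratio = 270:495
GCD = 45
Simplified = 6:11
As a decimal: 6/11 ≈ 0.55


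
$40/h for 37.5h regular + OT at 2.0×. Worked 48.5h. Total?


Regular: 37.5h × $40 = $1500.00
Overtime: 48.5 - 37.5 = 11.0h
OT pay: 11.0h × $40 × 2.0 = $880.00
Total = $1500.00 + $880.00 = $2380.00

$2380.00


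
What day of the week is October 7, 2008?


Zeller's congruence:
q=7, m=10, k=8, j=20
h = (7 + ⌊13×11/5⌋ + 8 + ⌊8/4⌋ + ⌊20/4⌋ - 2×20) mod 7
= (7 + 28 + 8 + 2 + 5 - 40) mod 7
= 10 mod 7 = 3
h=3 → Tuesday

Tuesday


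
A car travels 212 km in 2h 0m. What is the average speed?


Distance: 212 km
Time: 2 hours
Speed = 212 / 2 = 106.0 km/h

106.0 km/h


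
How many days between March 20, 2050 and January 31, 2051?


From March 20, 2050 to January 31, 2051
Rest of March 2050: 31 - 20 = 11
Full months: April 30, May 31, June 30, July 31, August 31, September 30, October 31, November 30, December 31
Days into January 2051: 31
Total = 11 + 30 + 31 + 30 + 31 + 31 + 30 + 31 + 30 + 31 + 31 = 317 days

317 days


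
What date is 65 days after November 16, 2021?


Start: November 16, 2021
Add 65 days
November 16 → December 1: 30 - 16 + 1 = 15 days (65 - 15 = 50 left)
December 1 → January 1: 31 - 1 + 1 = 31 days (50 - 31 = 19 left)
January 1 + 19 = January 20, 2022

January 20, 2022


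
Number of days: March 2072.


Month: March (month 3)
March has 31 days

31 days


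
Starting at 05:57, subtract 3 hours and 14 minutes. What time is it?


Start: 357 minutes from midnight
Subtract: 194 minutes
Remaining: 357 - 194 = 163
Hours: 2, Minutes: 43

02:43


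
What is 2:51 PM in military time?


14:51

Input: 2:51 PM
PM: 2 + 12 = 14


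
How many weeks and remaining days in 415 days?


59 weeks 2 days

Weeks: 415 ÷ 7 = 59 remainder 2


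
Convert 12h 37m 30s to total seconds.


Hours: 12 × 3600 = 43200
Minutes: 37 × 60 = 2220
Seconds: 30
Total = 43200 + 2220 + 30 = 45450

45450 seconds


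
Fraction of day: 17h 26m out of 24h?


Total minutes: 17×60 + 26 = 1046
Day = 24×60 = 1440 minutes
Fraction = 1046/1440 ≈ 0.7264
As a percentage: 1046/1440 × 100 ≈ 72.64%

0.7264 (72.64%)


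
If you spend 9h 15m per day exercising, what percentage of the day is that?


38.5%

Time: 555 minutes
Day: 1440 minutes
Percentage = (555/1440) × 100 ≈ 38.5%


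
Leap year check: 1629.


No

Rules: divisible by 4 AND (not by 100 OR by 400)
1629 ÷ 4 = 407 remainder 1 → not divisible by 4
Not divisible by 4 → not a leap year


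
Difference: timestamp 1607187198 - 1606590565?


Difference = 1607187198 - 1606590565 = 596633 seconds
In hours: 596633 / 3600 ≈ 165.7
In days: 596633 / 86400 ≈ 6.91

596633 seconds (165.7 hours / 6.91 days)


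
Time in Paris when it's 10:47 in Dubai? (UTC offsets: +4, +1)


Time difference = UTC+1 - UTC+4 = -3 hours
New hour = (10 -3) mod 24
= 7 mod 24 = 7
Minutes unchanged → 07:47

07:47


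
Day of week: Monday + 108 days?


Start: Monday (index 0)
(0 + 108) mod 7
= 108 mod 7
= 3
Index 3 → Thursday

Thursday


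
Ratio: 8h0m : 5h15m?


32:21 (1.52)

Duration 1: 480 minutes
Duration 2: 315 minutes
Ratio = 480:315
GCD = 15
Simplified = 32:21
As a decimal: 32/21 ≈ 1.52


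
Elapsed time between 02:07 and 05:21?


End time in minutes: 5×60 + 21 = 321
Start time in minutes: 2×60 + 7 = 127
Difference = 321 - 127 = 194 minutes
= 3 hours 14 minutes

3h 14m


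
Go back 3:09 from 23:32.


Start: 1412 minutes from midnight
Subtract: 189 minutes
Remaining: 1412 - 189 = 1223
Hours: 20, Minutes: 23

20:23


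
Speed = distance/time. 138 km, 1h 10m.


Distance: 138 km
Time: 1h 10m = 70 min = 70/60 = 7/6 hours
Speed = 138 ÷ (7/6) = 138 × 6 / 7 = 828/7 ≈ 118.3 km/h

118.3 km/h


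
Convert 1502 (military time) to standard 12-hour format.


3:02 PM

Hour: 15
15 - 12 = 3 → PM


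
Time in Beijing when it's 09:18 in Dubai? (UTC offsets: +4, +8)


Time difference = UTC+8 - UTC+4 = +4 hours
New hour = (9 + 4) mod 24
= 13 mod 24 = 13
Minutes unchanged → 13:18

13:18


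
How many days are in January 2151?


Month: January (month 1)
January has 31 days

31 days


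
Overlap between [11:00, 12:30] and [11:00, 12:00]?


Meeting A: 660-750 (in minutes from midnight)
Meeting B: 660-720
Overlap start = max(660, 660) = 660
Overlap end = min(750, 720) = 720
Overlap = max(0, 720 - 660) = 60 min

60 minutes


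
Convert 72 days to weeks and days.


10 weeks 2 days

Weeks: 72 ÷ 7 = 10 remainder 2


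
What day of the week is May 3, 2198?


Thursday

Zeller's congruence:
q=3, m=5, k=98, j=21
h = (3 + ⌊13×6/5⌋ + 98 + ⌊98/4⌋ + ⌊21/4⌋ - 2×21) mod 7
= (3 + 15 + 98 + 24 + 5 - 42) mod 7
= 103 mod 7 = 5
h=5 → Thursday


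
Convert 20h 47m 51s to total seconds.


74871 seconds

Hours: 20 × 3600 = 72000
Minutes: 47 × 60 = 2820
Seconds: 51
Total = 72000 + 2820 + 51 = 74871


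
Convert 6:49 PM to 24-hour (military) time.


Input: 6:49 PM
PM: 6 + 12 = 18

18:49


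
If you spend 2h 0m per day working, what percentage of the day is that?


Time: 120 minutes
Day: 1440 minutes
Percentage = (120/1440) × 100 ≈ 8.3%

8.3%


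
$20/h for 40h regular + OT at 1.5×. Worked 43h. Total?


Regular: 40h × $20 = $800.00
Overtime: 43 - 40 = 3h
OT pay: 3h × $20 × 1.5 = $90.00
Total = $800.00 + $90.00 = $890.00

$890.00


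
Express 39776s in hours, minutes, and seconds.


11h 2m 56s

Hours: 39776 ÷ 3600 = 11 remainder 176
Minutes: 176 ÷ 60 = 2 remainder 56
Seconds: 56


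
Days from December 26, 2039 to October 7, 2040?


286 days

From December 26, 2039 to October 7, 2040
Rest of December 2039: 31 - 26 = 5
Full months: January 31, February 2040 29, March 31, April 30, May 31, June 30, July 31, August 31, September 30
Days into October 2040: 7
Total = 5 + 31 + 29 + 31 + 30 + 31 + 30 + 31 + 31 + 30 + 7 = 286 days


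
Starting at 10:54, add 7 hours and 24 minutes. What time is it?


18:18

Start: 654 minutes from midnight
Add: 444 minutes
Total: 1098 minutes
Hours: 1098 ÷ 60 = 18 remainder 18


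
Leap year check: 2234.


Rules: divisible by 4 AND (not by 100 OR by 400)
2234 ÷ 4 = 558 remainder 2 → not divisible by 4
Not divisible by 4 → not a leap year

No


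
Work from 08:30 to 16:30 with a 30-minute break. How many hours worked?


Total time = (16×60+30) - (8×60+30)
= 990 - 510 = 480 min
Minus break: 480 - 30 = 450 min
= 7h 30m

7h 30m (450 minutes)


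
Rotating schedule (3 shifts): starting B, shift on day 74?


Shifts: A, B, C
Start: B (index 1)
Day 74: (1 + 74 - 1) mod 3
= 74 mod 3
= 2
Index 2 → shift C

Shift C


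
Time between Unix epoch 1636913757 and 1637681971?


Difference = 1637681971 - 1636913757 = 768214 seconds
In hours: 768214 / 3600 ≈ 213.4
In days: 768214 / 86400 ≈ 8.89

768214 seconds (213.4 hours / 8.89 days)


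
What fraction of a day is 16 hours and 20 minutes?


Total minutes: 16×60 + 20 = 980
Day = 24×60 = 1440 minutes
Fraction = 980/1440 ≈ 0.6806
As a percentage: 980/1440 × 100 ≈ 68.06%

0.6806 (68.06%)


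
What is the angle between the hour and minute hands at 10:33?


Hour hand = 10×30 + 33×0.5 = 316.5°
Minute hand = 33×6 = 198°
Difference = |316.5 - 198| = 118.5°

118.5°


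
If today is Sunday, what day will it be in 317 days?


Start: Sunday (index 6)
(6 + 317) mod 7
= 323 mod 7
= 1
Index 1 → Tuesday

Tuesday


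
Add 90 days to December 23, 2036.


Start: December 23, 2036
Add 90 days
December 23 → January 1: 31 - 23 + 1 = 9 days (90 - 9 = 81 left)
January 1 → February 1: 31 - 1 + 1 = 31 days (81 - 31 = 50 left)
February 1 → March 1: 28 - 1 + 1 = 28 days (50 - 28 = 22 left)
March 1 + 22 = March 23, 2037

March 23, 2037


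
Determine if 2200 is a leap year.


No

Rules: divisible by 4 AND (not by 100 OR by 400)
2200 ÷ 4 = 550 exactly → divisible by 4
2200 ÷ 100 = 22 exactly → divisible by 100
2200 ÷ 400 = 5 remainder 200 → not divisible by 400
Divisible by 100 but not by 400 → not a leap year


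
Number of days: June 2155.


30 days

Month: June (month 6)
June has 30 days


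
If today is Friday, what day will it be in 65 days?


Sunday

Start: Friday (index 4)
(4 + 65) mod 7
= 69 mod 7
= 6
Index 6 → Sunday


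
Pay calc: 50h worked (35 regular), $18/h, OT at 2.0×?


$1170.00

Regular: 35h × $18 = $630.00
Overtime: 50 - 35 = 15h
OT pay: 15h × $18 × 2.0 = $540.00
Total = $630.00 + $540.00 = $1170.00


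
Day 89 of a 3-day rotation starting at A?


Shifts: A, B, C
Start: A (index 0)
Day 89: (0 + 89 - 1) mod 3
= 88 mod 3
= 1
Index 1 → shift B

Shift B


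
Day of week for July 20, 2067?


Zeller's congruence:
q=20, m=7, k=67, j=20
h = (20 + ⌊13×8/5⌋ + 67 + ⌊67/4⌋ + ⌊20/4⌋ - 2×20) mod 7
= (20 + 20 + 67 + 16 + 5 - 40) mod 7
= 88 mod 7 = 4
h=4 → Wednesday

Wednesday


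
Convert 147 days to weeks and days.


21 weeks 0 days

Weeks: 147 ÷ 7 = 21 remainder 0


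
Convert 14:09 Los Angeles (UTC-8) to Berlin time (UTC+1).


Time difference = UTC+1 - UTC-8 = +9 hours
New hour = (14 + 9) mod 24
= 23 mod 24 = 23
Minutes unchanged → 23:09

23:09


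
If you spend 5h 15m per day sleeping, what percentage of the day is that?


21.9%

Time: 315 minutes
Day: 1440 minutes
Percentage = (315/1440) × 100 ≈ 21.9%


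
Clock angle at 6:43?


Hour hand = 6×30 + 43×0.5 = 201.5°
Minute hand = 43×6 = 258°
Difference = |201.5 - 258| = 56.5°

56.5°


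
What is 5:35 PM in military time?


Input: 5:35 PM
PM: 5 + 12 = 17

17:35


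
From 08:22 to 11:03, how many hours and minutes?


End time in minutes: 11×60 + 3 = 663
Start time in minutes: 8×60 + 22 = 502
Difference = 663 - 502 = 161 minutes
= 2 hours 41 minutes

2h 41m


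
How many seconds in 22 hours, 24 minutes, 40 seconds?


80680 seconds

Hours: 22 × 3600 = 79200
Minutes: 24 × 60 = 1440
Seconds: 40
Total = 79200 + 1440 + 40 = 80680


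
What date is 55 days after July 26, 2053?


Start: July 26, 2053
Add 55 days
July 26 → August 1: 31 - 26 + 1 = 6 days (55 - 6 = 49 left)
August 1 → September 1: 31 - 1 + 1 = 31 days (49 - 31 = 18 left)
September 1 + 18 = September 19, 2053

September 19, 2053


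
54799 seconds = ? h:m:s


Hours: 54799 ÷ 3600 = 15 remainder 799
Minutes: 799 ÷ 60 = 13 remainder 19
Seconds: 19

15h 13m 19s


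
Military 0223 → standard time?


2:23 AM

Hour: 2
2 < 12 → AM


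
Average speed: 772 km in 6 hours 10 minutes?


125.2 km/h

Distance: 772 km
Time: 6h 10m = 370 min = 370/60 = 37/6 hours
Speed = 772 ÷ (37/6) = 772 × 6 / 37 = 4632/37 ≈ 125.2 km/h


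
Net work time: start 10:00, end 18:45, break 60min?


7h 45m (465 minutes)

Total time = (18×60+45) - (10×60+0)
= 1125 - 600 = 525 min
Minus break: 525 - 60 = 465 min
= 7h 45m


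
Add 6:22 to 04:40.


Start: 280 minutes from midnight
Add: 382 minutes
Total: 662 minutes
Hours: 662 ÷ 60 = 11 remainder 2

11:02


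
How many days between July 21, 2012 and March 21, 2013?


From July 21, 2012 to March 21, 2013
Rest of July 2012: 31 - 21 = 10
Full months: August 31, September 30, October 31, November 30, December 31, January 31, February 2013 28
Days into March 2013: 21
Total = 10 + 31 + 30 + 31 + 30 + 31 + 31 + 28 + 21 = 243 days

243 days


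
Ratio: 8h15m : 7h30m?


Duration 1: 495 minutes
Duration 2: 450 minutes
Ratio = 495:450
GCD = 45
Simplified = 11:10
As a decimal: 11/10 = 1.10

11:10 (1.10)


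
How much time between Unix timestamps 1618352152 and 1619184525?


Difference = 1619184525 - 1618352152 = 832373 seconds
In hours: 832373 / 3600 ≈ 231.2
In days: 832373 / 86400 ≈ 9.63

832373 seconds (231.2 hours / 9.63 days)


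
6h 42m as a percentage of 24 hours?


Total minutes: 6×60 + 42 = 402
Day = 24×60 = 1440 minutes
Fraction = 402/1440 ≈ 0.2792
As a percentage: 402/1440 × 100 ≈ 27.92%

0.2792 (27.92%)


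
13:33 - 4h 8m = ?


09:25

Start: 813 minutes from midnight
Subtract: 248 minutes
Remaining: 813 - 248 = 565
Hours: 9, Minutes: 25


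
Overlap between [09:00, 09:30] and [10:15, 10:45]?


0 minutes

Meeting A: 540-570 (in minutes from midnight)
Meeting B: 615-645
Overlap start = max(540, 615) = 615
Overlap end = min(570, 645) = 570
Overlap = max(0, 570 - 615) = 0 min


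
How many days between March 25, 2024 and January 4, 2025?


From March 25, 2024 to January 4, 2025
Rest of March 2024: 31 - 25 = 6
Full months: April 30, May 31, June 30, July 31, August 31, September 30, October 31, November 30, December 31
Days into January 2025: 4
Total = 6 + 30 + 31 + 30 + 31 + 31 + 30 + 31 + 30 + 31 + 4 = 285 days

285 days


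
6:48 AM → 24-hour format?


Input: 6:48 AM
AM hour stays: 6

06:48


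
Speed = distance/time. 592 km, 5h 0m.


118.4 km/h

Distance: 592 km
Time: 5 hours
Speed = 592 / 5 = 118.4 km/h


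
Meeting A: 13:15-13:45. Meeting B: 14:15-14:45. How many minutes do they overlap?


Meeting A: 795-825 (in minutes from midnight)
Meeting B: 855-885
Overlap start = max(795, 855) = 855
Overlap end = min(825, 885) = 825
Overlap = max(0, 825 - 855) = 0 min

0 minutes


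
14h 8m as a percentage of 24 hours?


Total minutes: 14×60 + 8 = 848
Day = 24×60 = 1440 minutes
Fraction = 848/1440 ≈ 0.5889
As a percentage: 848/1440 × 100 ≈ 58.89%

0.5889 (58.89%)


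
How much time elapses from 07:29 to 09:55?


End time in minutes: 9×60 + 55 = 595
Start time in minutes: 7×60 + 29 = 449
Difference = 595 - 449 = 146 minutes
= 2 hours 26 minutes

2h 26m


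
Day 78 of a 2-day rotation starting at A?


Shifts: A, B
Start: A (index 0)
Day 78: (0 + 78 - 1) mod 2
= 77 mod 2
= 1
Index 1 → shift B

Shift B


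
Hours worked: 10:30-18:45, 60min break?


7h 15m (435 minutes)

Total time = (18×60+45) - (10×60+30)
= 1125 - 630 = 495 min
Minus break: 495 - 60 = 435 min
= 7h 15m


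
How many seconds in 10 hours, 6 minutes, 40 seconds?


36400 seconds

Hours: 10 × 3600 = 36000
Minutes: 6 × 60 = 360
Seconds: 40
Total = 36000 + 360 + 40 = 36400


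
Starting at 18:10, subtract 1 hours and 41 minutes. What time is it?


16:29

Start: 1090 minutes from midnight
Subtract: 101 minutes
Remaining: 1090 - 101 = 989
Hours: 16, Minutes: 29


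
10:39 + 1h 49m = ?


12:28

Start: 639 minutes from midnight
Add: 109 minutes
Total: 748 minutes
Hours: 748 ÷ 60 = 12 remainder 28


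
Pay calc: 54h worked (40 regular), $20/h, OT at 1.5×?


Regular: 40h × $20 = $800.00
Overtime: 54 - 40 = 14h
OT pay: 14h × $20 × 1.5 = $420.00
Total = $800.00 + $420.00 = $1220.00

$1220.00


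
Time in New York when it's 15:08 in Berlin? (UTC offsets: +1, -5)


Time difference = UTC-5 - UTC+1 = -6 hours
New hour = (15 -6) mod 24
= 9 mod 24 = 9
Minutes unchanged → 09:08

09:08


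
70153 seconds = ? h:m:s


19h 29m 13s

Hours: 70153 ÷ 3600 = 19 remainder 1753
Minutes: 1753 ÷ 60 = 29 remainder 13
Seconds: 13


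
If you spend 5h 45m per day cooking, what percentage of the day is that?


24.0%

Time: 345 minutes
Day: 1440 minutes
Percentage = (345/1440) × 100 ≈ 24.0%


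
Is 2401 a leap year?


No

Rules: divisible by 4 AND (not by 100 OR by 400)
2401 ÷ 4 = 600 remainder 1 → not divisible by 4
Not divisible by 4 → not a leap year


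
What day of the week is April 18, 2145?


Zeller's congruence:
q=18, m=4, k=45, j=21
h = (18 + ⌊13×5/5⌋ + 45 + ⌊45/4⌋ + ⌊21/4⌋ - 2×21) mod 7
= (18 + 13 + 45 + 11 + 5 - 42) mod 7
= 50 mod 7 = 1
h=1 → Sunday

Sunday


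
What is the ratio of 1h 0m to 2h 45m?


Duration 1: 60 minutes
Duration 2: 165 minutes
Ratio = 60:165
GCD = 15
Simplified = 4:11
As a decimal: 4/11 ≈ 0.36

4:11 (0.36)


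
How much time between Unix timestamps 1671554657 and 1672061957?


Difference = 1672061957 - 1671554657 = 507300 seconds
In hours: 507300 / 3600 ≈ 140.9
In days: 507300 / 86400 ≈ 5.87

507300 seconds (140.9 hours / 5.87 days)


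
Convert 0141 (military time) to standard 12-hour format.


1:41 AM

Hour: 1
1 < 12 → AM


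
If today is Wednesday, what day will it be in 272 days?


Start: Wednesday (index 2)
(2 + 272) mod 7
= 274 mod 7
= 1
Index 1 → Tuesday

Tuesday


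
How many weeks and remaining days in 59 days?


8 weeks 3 days

Weeks: 59 ÷ 7 = 8 remainder 3


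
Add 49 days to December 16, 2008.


February 3, 2009

Start: December 16, 2008
Add 49 days
December 16 → January 1: 31 - 16 + 1 = 16 days (49 - 16 = 33 left)
January 1 → February 1: 31 - 1 + 1 = 31 days (33 - 31 = 2 left)
February 1 + 2 = February 3, 2009


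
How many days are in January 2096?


31 days

Month: January (month 1)
January has 31 days


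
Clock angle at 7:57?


103.5°

Hour hand = 7×30 + 57×0.5 = 238.5°
Minute hand = 57×6 = 342°
Difference = |238.5 - 342| = 103.5°


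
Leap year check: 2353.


No

Rules: divisible by 4 AND (not by 100 OR by 400)
2353 ÷ 4 = 588 remainder 1 → not divisible by 4
Not divisible by 4 → not a leap year


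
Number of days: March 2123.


Month: March (month 3)
March has 31 days

31 days


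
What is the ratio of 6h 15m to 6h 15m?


1:1 (1.00)

Duration 1: 375 minutes
Duration 2: 375 minutes
Ratio = 375:375
GCD = 375
Simplified = 1:1
As a decimal: 1/1 = 1.00


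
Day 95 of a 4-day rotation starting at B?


Shifts: A, B, C, D
Start: B (index 1)
Day 95: (1 + 95 - 1) mod 4
= 95 mod 4
= 3
Index 3 → shift D

Shift D


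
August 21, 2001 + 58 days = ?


October 18, 2001

Start: August 21, 2001
Add 58 days
August 21 → September 1: 31 - 21 + 1 = 11 days (58 - 11 = 47 left)
September 1 → October 1: 30 - 1 + 1 = 30 days (47 - 30 = 17 left)
October 1 + 17 = October 18, 2001


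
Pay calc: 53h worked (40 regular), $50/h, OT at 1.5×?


$2975.00

Regular: 40h × $50 = $2000.00
Overtime: 53 - 40 = 13h
OT pay: 13h × $50 × 1.5 = $975.00
Total = $2000.00 + $975.00 = $2975.00


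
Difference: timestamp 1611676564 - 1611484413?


192151 seconds (53.4 hours / 2.22 days)

Difference = 1611676564 - 1611484413 = 192151 seconds
In hours: 192151 / 3600 ≈ 53.4
In days: 192151 / 86400 ≈ 2.22


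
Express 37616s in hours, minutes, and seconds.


Hours: 37616 ÷ 3600 = 10 remainder 1616
Minutes: 1616 ÷ 60 = 26 remainder 56
Seconds: 56

10h 26m 56s


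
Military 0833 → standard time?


Hour: 8
8 < 12 → AM

8:33 AM


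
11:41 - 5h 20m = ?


Start: 701 minutes from midnight
Subtract: 320 minutes
Remaining: 701 - 320 = 381
Hours: 6, Minutes: 21

06:21


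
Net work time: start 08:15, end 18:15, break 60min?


Total time = (18×60+15) - (8×60+15)
= 1095 - 495 = 600 min
Minus break: 600 - 60 = 540 min
= 9h 0m

9h 0m (540 minutes)


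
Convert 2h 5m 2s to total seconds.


Hours: 2 × 3600 = 7200
Minutes: 5 × 60 = 300
Seconds: 2
Total = 7200 + 300 + 2 = 7502

7502 seconds


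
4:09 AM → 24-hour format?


Input: 4:09 AM
AM hour stays: 4

04:09


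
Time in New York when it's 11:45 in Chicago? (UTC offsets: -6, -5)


12:45

Time difference = UTC-5 - UTC-6 = +1 hours
New hour = (11 + 1) mod 24
= 12 mod 24 = 12
Minutes unchanged → 12:45


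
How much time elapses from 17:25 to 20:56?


3h 31m

End time in minutes: 20×60 + 56 = 1256
Start time in minutes: 17×60 + 25 = 1045
Difference = 1256 - 1045 = 211 minutes
= 3 hours 31 minutes


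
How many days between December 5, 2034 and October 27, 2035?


From December 5, 2034 to October 27, 2035
Rest of December 2034: 31 - 5 = 26
Full months: January 31, February 2035 28, March 31, April 30, May 31, June 30, July 31, August 31, September 30
Days into October 2035: 27
Total = 26 + 31 + 28 + 31 + 30 + 31 + 30 + 31 + 31 + 30 + 27 = 326 days

326 days


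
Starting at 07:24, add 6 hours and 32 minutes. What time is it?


13:56

Start: 444 minutes from midnight
Add: 392 minutes
Total: 836 minutes
Hours: 836 ÷ 60 = 13 remainder 56


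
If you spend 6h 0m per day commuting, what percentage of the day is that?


25.0%

Time: 360 minutes
Day: 1440 minutes
Percentage = (360/1440) × 100 = 25.0%


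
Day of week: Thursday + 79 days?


Saturday

Start: Thursday (index 3)
(3 + 79) mod 7
= 82 mod 7
= 5
Index 5 → Saturday


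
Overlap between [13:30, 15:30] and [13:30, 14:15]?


45 minutes

Meeting A: 810-930 (in minutes from midnight)
Meeting B: 810-855
Overlap start = max(810, 810) = 810
Overlap end = min(930, 855) = 855
Overlap = max(0, 855 - 810) = 45 min


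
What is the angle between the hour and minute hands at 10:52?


Hour hand = 10×30 + 52×0.5 = 326.0°
Minute hand = 52×6 = 312°
Difference = |326.0 - 312| = 14.0°

14.0°


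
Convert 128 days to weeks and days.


18 weeks 2 days

Weeks: 128 ÷ 7 = 18 remainder 2


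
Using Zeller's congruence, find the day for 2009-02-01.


Sunday

Zeller's congruence:
q=1, m=14, k=8, j=20
h = (1 + ⌊13×15/5⌋ + 8 + ⌊8/4⌋ + ⌊20/4⌋ - 2×20) mod 7
= (1 + 39 + 8 + 2 + 5 - 40) mod 7
= 15 mod 7 = 1
h=1 → Sunday


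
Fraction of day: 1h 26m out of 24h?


Total minutes: 1×60 + 26 = 86
Day = 24×60 = 1440 minutes
Fraction = 86/1440 ≈ 0.0597
As a percentage: 86/1440 × 100 ≈ 5.97%

0.0597 (5.97%)


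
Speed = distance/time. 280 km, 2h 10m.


Distance: 280 km
Time: 2h 10m = 130 min = 130/60 = 13/6 hours
Speed = 280 ÷ (13/6) = 280 × 6 / 13 = 1680/13 ≈ 129.2 km/h

129.2 km/h


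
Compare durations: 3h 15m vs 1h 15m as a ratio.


13:5 (2.60)

Duration 1: 195 minutes
Duration 2: 75 minutes
Ratio = 195:75
GCD = 15
Simplified = 13:5
As a decimal: 13/5 = 2.60


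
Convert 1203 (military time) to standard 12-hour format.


Hour: 12
12 → 12 PM (noon)

12:03 PM


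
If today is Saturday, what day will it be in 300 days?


Start: Saturday (index 5)
(5 + 300) mod 7
= 305 mod 7
= 4
Index 4 → Friday

Friday


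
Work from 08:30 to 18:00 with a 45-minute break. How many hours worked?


Total time = (18×60+0) - (8×60+30)
= 1080 - 510 = 570 min
Minus break: 570 - 45 = 525 min
= 8h 45m

8h 45m (525 minutes)


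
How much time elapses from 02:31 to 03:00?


0h 29m

End time in minutes: 3×60 + 0 = 180
Start time in minutes: 2×60 + 31 = 151
Difference = 180 - 151 = 29 minutes
= 0 hours 29 minutes


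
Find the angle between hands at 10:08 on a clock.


104.0°

Hour hand = 10×30 + 8×0.5 = 304.0°
Minute hand = 8×6 = 48°
Difference = |304.0 - 48| = 256.0°
Since > 180°: 360 - 256.0 = 104.0°


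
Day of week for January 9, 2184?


Zeller's congruence:
q=9, m=13, k=83, j=21
h = (9 + ⌊13×14/5⌋ + 83 + ⌊83/4⌋ + ⌊21/4⌋ - 2×21) mod 7
= (9 + 36 + 83 + 20 + 5 - 42) mod 7
= 111 mod 7 = 6
h=6 → Friday

Friday


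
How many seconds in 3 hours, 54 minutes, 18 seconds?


14058 seconds

Hours: 3 × 3600 = 10800
Minutes: 54 × 60 = 3240
Seconds: 18
Total = 10800 + 3240 + 18 = 14058


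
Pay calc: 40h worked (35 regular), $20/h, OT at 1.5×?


Regular: 35h × $20 = $700.00
Overtime: 40 - 35 = 5h
OT pay: 5h × $20 × 1.5 = $150.00
Total = $700.00 + $150.00 = $850.00

$850.00


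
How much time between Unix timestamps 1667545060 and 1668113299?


Difference = 1668113299 - 1667545060 = 568239 seconds
In hours: 568239 / 3600 ≈ 157.8
In days: 568239 / 86400 ≈ 6.58

568239 seconds (157.8 hours / 6.58 days)


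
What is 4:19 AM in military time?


Input: 4:19 AM
AM hour stays: 4

04:19


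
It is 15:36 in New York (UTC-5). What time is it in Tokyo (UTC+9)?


05:36 (next day)

Time difference = UTC+9 - UTC-5 = +14 hours
New hour = (15 + 14) mod 24
= 29 mod 24 = 5
Minutes unchanged → 05:36; 29 ≥ 24 → next day


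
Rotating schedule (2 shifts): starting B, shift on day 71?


Shift B

Shifts: A, B
Start: B (index 1)
Day 71: (1 + 71 - 1) mod 2
= 71 mod 2
= 1
Index 1 → shift B


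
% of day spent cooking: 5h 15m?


21.9%

Time: 315 minutes
Day: 1440 minutes
Percentage = (315/1440) × 100 ≈ 21.9%


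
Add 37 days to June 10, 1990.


Start: June 10, 1990
Add 37 days
June 10 → July 1: 30 - 10 + 1 = 21 days (37 - 21 = 16 left)
July 1 + 16 = July 17, 1990

July 17, 1990


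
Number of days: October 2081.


31 days

Month: October (month 10)
October has 31 days


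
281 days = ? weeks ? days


Weeks: 281 ÷ 7 = 40 remainder 1

40 weeks 1 days


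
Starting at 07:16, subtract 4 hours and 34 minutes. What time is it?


02:42

Start: 436 minutes from midnight
Subtract: 274 minutes
Remaining: 436 - 274 = 162
Hours: 2, Minutes: 42


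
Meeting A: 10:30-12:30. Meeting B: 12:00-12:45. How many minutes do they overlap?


Meeting A: 630-750 (in minutes from midnight)
Meeting B: 720-765
Overlap start = max(630, 720) = 720
Overlap end = min(750, 765) = 750
Overlap = max(0, 750 - 720) = 30 min

30 minutes


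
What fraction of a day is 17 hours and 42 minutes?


0.7375 (73.75%)

Total minutes: 17×60 + 42 = 1062
Day = 24×60 = 1440 minutes
Fraction = 1062/1440 = 0.7375
As a percentage: 1062/1440 × 100 = 73.75%


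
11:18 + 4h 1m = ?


Start: 678 minutes from midnight
Add: 241 minutes
Total: 919 minutes
Hours: 919 ÷ 60 = 15 remainder 19

15:19


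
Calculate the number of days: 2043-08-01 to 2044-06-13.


From August 1, 2043 to June 13, 2044
Rest of August 2043: 31 - 1 = 30
Full months: September 30, October 31, November 30, December 31, January 31, February 2044 29, March 31, April 30, May 31
Days into June 2044: 13
Total = 30 + 30 + 31 + 30 + 31 + 31 + 29 + 31 + 30 + 31 + 13 = 317 days

317 days


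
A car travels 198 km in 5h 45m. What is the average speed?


34.4 km/h

Distance: 198 km
Time: 5h 45m = 345 min = 345/60 = 23/4 hours
Speed = 198 ÷ (23/4) = 198 × 4 / 23 = 792/23 ≈ 34.4 km/h


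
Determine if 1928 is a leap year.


Yes

Rules: divisible by 4 AND (not by 100 OR by 400)
1928 ÷ 4 = 482 exactly → divisible by 4
1928 ÷ 100 = 19 remainder 28 → not divisible by 100
Divisible by 4 but not by 100 → leap year


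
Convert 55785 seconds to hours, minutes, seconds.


Hours: 55785 ÷ 3600 = 15 remainder 1785
Minutes: 1785 ÷ 60 = 29 remainder 45
Seconds: 45

15h 29m 45s


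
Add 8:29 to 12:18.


20:47

Start: 738 minutes from midnight
Add: 509 minutes
Total: 1247 minutes
Hours: 1247 ÷ 60 = 20 remainder 47


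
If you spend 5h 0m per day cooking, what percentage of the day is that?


20.8%

Time: 300 minutes
Day: 1440 minutes
Percentage = (300/1440) × 100 ≈ 20.8%


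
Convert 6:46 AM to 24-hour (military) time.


06:46

Input: 6:46 AM
AM hour stays: 6


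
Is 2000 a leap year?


Yes

Rules: divisible by 4 AND (not by 100 OR by 400)
2000 ÷ 4 = 500 exactly → divisible by 4
2000 ÷ 100 = 20 exactly → divisible by 100
2000 ÷ 400 = 5 exactly → divisible by 400
Divisible by 400 → leap year


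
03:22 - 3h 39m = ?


23:43

Start: 202 minutes from midnight
Subtract: 219 minutes
Remaining: 202 - 219 = -17
Negative → add 24×60 = 1423
Hours: 23, Minutes: 43


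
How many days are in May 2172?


31 days

Month: May (month 5)
May has 31 days


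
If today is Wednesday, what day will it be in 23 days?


Friday

Start: Wednesday (index 2)
(2 + 23) mod 7
= 25 mod 7
= 4
Index 4 → Friday


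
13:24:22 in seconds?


48262 seconds

Hours: 13 × 3600 = 46800
Minutes: 24 × 60 = 1440
Seconds: 22
Total = 46800 + 1440 + 22 = 48262


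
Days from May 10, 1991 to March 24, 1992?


From May 10, 1991 to March 24, 1992
Rest of May 1991: 31 - 10 = 21
Full months: June 30, July 31, August 31, September 30, October 31, November 30, December 31, January 31, February 1992 29
Days into March 1992: 24
Total = 21 + 30 + 31 + 31 + 30 + 31 + 30 + 31 + 31 + 29 + 24 = 319 days

319 days


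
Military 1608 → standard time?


4:08 PM

Hour: 16
16 - 12 = 4 → PM


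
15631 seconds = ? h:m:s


4h 20m 31s

Hours: 15631 ÷ 3600 = 4 remainder 1231
Minutes: 1231 ÷ 60 = 20 remainder 31
Seconds: 31


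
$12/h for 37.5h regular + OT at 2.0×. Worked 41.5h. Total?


Regular: 37.5h × $12 = $450.00
Overtime: 41.5 - 37.5 = 4.0h
OT pay: 4.0h × $12 × 2.0 = $96.00
Total = $450.00 + $96.00 = $546.00

$546.00


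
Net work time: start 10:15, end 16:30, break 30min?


5h 45m (345 minutes)

Total time = (16×60+30) - (10×60+15)
= 990 - 615 = 375 min
Minus break: 375 - 30 = 345 min
= 5h 45m


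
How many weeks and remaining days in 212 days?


30 weeks 2 days

Weeks: 212 ÷ 7 = 30 remainder 2


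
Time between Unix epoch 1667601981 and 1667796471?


Difference = 1667796471 - 1667601981 = 194490 seconds
In hours: 194490 / 3600 ≈ 54.0
In days: 194490 / 86400 ≈ 2.25

194490 seconds (54.0 hours / 2.25 days)


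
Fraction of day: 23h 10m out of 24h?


0.9653 (96.53%)

Total minutes: 23×60 + 10 = 1390
Day = 24×60 = 1440 minutes
Fraction = 1390/1440 ≈ 0.9653
As a percentage: 1390/1440 × 100 ≈ 96.53%


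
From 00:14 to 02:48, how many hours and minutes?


End time in minutes: 2×60 + 48 = 168
Start time in minutes: 0×60 + 14 = 14
Difference = 168 - 14 = 154 minutes
= 2 hours 34 minutes

2h 34m


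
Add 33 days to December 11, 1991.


January 13, 1992

Start: December 11, 1991
Add 33 days
December 11 → January 1: 31 - 11 + 1 = 21 days (33 - 21 = 12 left)
January 1 + 12 = January 13, 1992


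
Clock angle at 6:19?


Hour hand = 6×30 + 19×0.5 = 189.5°
Minute hand = 19×6 = 114°
Difference = |189.5 - 114| = 75.5°

75.5°


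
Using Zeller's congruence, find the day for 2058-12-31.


Tuesday

Zeller's congruence:
q=31, m=12, k=58, j=20
h = (31 + ⌊13×13/5⌋ + 58 + ⌊58/4⌋ + ⌊20/4⌋ - 2×20) mod 7
= (31 + 33 + 58 + 14 + 5 - 40) mod 7
= 101 mod 7 = 3
h=3 → Tuesday


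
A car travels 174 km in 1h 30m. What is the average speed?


116.0 km/h

Distance: 174 km
Time: 1h 30m = 90 min = 90/60 = 3/2 hours
Speed = 174 ÷ (3/2) = 174 × 2 / 3 = 348/3 = 116.0 km/h


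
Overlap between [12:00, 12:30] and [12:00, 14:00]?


Meeting A: 720-750 (in minutes from midnight)
Meeting B: 720-840
Overlap start = max(720, 720) = 720
Overlap end = min(750, 840) = 750
Overlap = max(0, 750 - 720) = 30 min

30 minutes


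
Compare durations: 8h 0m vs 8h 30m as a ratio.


Duration 1: 480 minutes
Duration 2: 510 minutes
Ratio = 480:510
GCD = 30
Simplified = 16:17
As a decimal: 16/17 ≈ 0.94

16:17 (0.94)


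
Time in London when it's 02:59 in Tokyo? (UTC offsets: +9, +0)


Time difference = UTC+0 - UTC+9 = -9 hours
New hour = (2 -9) mod 24
= -7 mod 24 = 17
Minutes unchanged → 17:59; -7 < 0 → previous day

17:59 (previous day)


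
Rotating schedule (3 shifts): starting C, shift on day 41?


Shifts: A, B, C
Start: C (index 2)
Day 41: (2 + 41 - 1) mod 3
= 42 mod 3
= 0
Index 0 → shift A

Shift A


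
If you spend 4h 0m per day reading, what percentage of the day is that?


Time: 240 minutes
Day: 1440 minutes
Percentage = (240/1440) × 100 ≈ 16.7%

16.7%


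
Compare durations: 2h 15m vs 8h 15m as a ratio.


Duration 1: 135 minutes
Duration 2: 495 minutes
Ratio = 135:495
GCD = 45
Simplified = 3:11
As a decimal: 3/11 ≈ 0.27

3:11 (0.27)


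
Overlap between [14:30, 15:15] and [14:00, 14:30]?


Meeting A: 870-915 (in minutes from midnight)
Meeting B: 840-870
Overlap start = max(870, 840) = 870
Overlap end = min(915, 870) = 870
Overlap = max(0, 870 - 870) = 0 min

0 minutes


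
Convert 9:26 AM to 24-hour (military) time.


Input: 9:26 AM
AM hour stays: 9

09:26


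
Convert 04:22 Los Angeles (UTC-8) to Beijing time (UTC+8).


20:22

Time difference = UTC+8 - UTC-8 = +16 hours
New hour = (4 + 16) mod 24
= 20 mod 24 = 20
Minutes unchanged → 20:22


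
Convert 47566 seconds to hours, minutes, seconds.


Hours: 47566 ÷ 3600 = 13 remainder 766
Minutes: 766 ÷ 60 = 12 remainder 46
Seconds: 46

13h 12m 46s


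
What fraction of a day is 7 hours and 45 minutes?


Total minutes: 7×60 + 45 = 465
Day = 24×60 = 1440 minutes
Fraction = 465/1440 ≈ 0.3229
As a percentage: 465/1440 × 100 ≈ 32.29%

0.3229 (32.29%)


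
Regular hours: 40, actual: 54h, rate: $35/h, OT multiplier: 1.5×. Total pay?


Regular: 40h × $35 = $1400.00
Overtime: 54 - 40 = 14h
OT pay: 14h × $35 × 1.5 = $735.00
Total = $1400.00 + $735.00 = $2135.00

$2135.00


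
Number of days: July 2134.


Month: July (month 7)
July has 31 days

31 days


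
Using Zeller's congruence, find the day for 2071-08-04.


Zeller's congruence:
q=4, m=8, k=71, j=20
h = (4 + ⌊13×9/5⌋ + 71 + ⌊71/4⌋ + ⌊20/4⌋ - 2×20) mod 7
= (4 + 23 + 71 + 17 + 5 - 40) mod 7
= 80 mod 7 = 3
h=3 → Tuesday

Tuesday


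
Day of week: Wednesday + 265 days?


Tuesday

Start: Wednesday (index 2)
(2 + 265) mod 7
= 267 mod 7
= 1
Index 1 → Tuesday


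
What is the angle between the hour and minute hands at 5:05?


122.5°

Hour hand = 5×30 + 5×0.5 = 152.5°
Minute hand = 5×6 = 30°
Difference = |152.5 - 30| = 122.5°
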